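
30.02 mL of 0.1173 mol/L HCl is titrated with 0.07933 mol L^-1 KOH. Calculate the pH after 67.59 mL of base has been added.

12.28

n(acid) = 0.1173 x 0.03002 = 0.003521 mol; n(KOH) added = 0.07933 x 0.06759 = 0.005362 mol.
Base is in excess by 0.005362 - 0.003521 = 0.001841 mol in a total volume of 0.09761 L.
[OH^-] = 0.001841/0.09761 = 0.01886 M, so pOH = 1.72 and pH = 14.00 - 1.72 = 12.28.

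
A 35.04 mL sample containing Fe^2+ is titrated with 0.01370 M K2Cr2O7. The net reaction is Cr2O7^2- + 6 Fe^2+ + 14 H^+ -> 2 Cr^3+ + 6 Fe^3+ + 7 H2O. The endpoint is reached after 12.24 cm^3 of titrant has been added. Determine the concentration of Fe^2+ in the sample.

0.0287 M

n(K2Cr2O7) = 0.01370 x 0.01224 = 0.0001677 mol.
From the balanced equation, 1 mol K2Cr2O7 reacts with 6 mol Fe^2+, so n(Fe^2+) = 0.0001677 x 6/1 = 0.001006 mol.
[Fe^2+] = 0.001006 / 0.03504 L = 0.0287 M.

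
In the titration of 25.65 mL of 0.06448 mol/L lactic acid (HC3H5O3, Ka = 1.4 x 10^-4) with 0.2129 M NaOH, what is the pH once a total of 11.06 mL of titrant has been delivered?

n(acid) = 0.06448 x 0.02565 = 0.001654 mol; n(NaOH) added = 0.2129 x 0.01106 = 0.002355 mol.
Base is in excess by 0.002355 - 0.001654 = 0.0007008 mol in a total volume of 0.03671 L.
[OH^-] = 0.0007008/0.03671 = 0.01909 M, so pOH = 1.72 and pH = 14.00 - 1.72 = 12.28.

12.28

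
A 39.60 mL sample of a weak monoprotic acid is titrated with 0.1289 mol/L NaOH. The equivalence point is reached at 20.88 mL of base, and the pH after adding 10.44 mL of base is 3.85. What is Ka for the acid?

1.4 x 10^-4

10.44 mL is half of the equivalence volume, so this is the half-equivalence point where [HA] = [A^-].
At half-equivalence pH = pKa, so pKa = 3.85.
Ka = 10^(-3.85) = 1.4 x 10^-4.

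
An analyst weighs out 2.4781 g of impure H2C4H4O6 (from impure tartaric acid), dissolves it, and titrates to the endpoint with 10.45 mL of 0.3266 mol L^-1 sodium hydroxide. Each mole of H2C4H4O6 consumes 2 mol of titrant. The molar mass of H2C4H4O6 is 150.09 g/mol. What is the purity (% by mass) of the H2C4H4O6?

n(NaOH) = 0.3266 x 0.01045 = 0.003413 mol.
n(H2C4H4O6) = 0.003413 / 2 = 0.001706 mol.
mass of H2C4H4O6 = 0.001706 x 150.09 = 0.2561 g.
% purity = 0.2561 / 2.4781 x 100 = 10.3%.

10.3%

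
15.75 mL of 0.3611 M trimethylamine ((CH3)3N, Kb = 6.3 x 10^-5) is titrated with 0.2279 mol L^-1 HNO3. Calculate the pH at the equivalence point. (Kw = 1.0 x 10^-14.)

5.33

n((CH3)3N) = 0.3611 x 0.01575 = 0.005687 mol; V(HNO3) at equivalence = 0.005687/0.2279 = 0.02496 L.
At equivalence the base is fully converted to (CH3)3NH+; total volume = 0.04071 L, so [(CH3)3NH+] = 0.005687/0.04071 = 0.1397 M.
Ka((CH3)3NH+) = Kw/Kb = 1.0e-14 / 6.3 x 10^-5 = 1.59e-10.
[H^+] = sqrt(Ka x [(CH3)3NH+]) = sqrt(1.59e-10 x 0.1397) = 4.71e-6 M.
pH = -log(4.71e-6) = 5.33.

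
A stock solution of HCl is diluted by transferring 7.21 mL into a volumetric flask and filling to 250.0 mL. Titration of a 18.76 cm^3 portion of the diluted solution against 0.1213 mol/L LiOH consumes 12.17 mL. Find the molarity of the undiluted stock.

n(LiOH) = 0.1213 x 0.01217 = 0.001476 mol.
n(HCl) in the aliquot = 0.001476 mol.
[diluted HCl] = 0.001476 / 0.01876 = 0.07869 M.
Dilution factor = 250.0/7.210 = 34.67, so [stock] = 0.07869 x 34.67 = 2.73 M.

2.73 M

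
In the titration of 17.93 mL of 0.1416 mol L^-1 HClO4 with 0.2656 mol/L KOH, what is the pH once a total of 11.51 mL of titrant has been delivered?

n(acid) = 0.1416 x 0.01793 = 0.002539 mol; n(KOH) added = 0.2656 x 0.01151 = 0.003057 mol.
Base is in excess by 0.003057 - 0.002539 = 0.0005182 mol in a total volume of 0.02944 L.
[OH^-] = 0.0005182/0.02944 = 0.01760 M, so pOH = 1.75 and pH = 14.00 - 1.75 = 12.25.

12.25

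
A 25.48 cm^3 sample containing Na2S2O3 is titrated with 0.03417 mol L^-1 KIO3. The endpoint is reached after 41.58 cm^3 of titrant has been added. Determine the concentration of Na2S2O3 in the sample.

0.335 M

n(KIO3) = 0.03417 x 0.04158 = 0.001421 mol.
From the balanced equation, 1 mol KIO3 reacts with 6 mol Na2S2O3, so n(Na2S2O3) = 0.001421 x 6/1 = 0.008525 mol.
[Na2S2O3] = 0.008525 / 0.02548 L = 0.335 M.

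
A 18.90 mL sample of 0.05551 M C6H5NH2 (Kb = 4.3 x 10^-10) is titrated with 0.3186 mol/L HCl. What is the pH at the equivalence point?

n(C6H5NH2) = 0.05551 x 0.01890 = 0.001049 mol; V(HCl) at equivalence = 0.001049/0.3186 = 0.003293 L.
At equivalence the base is fully converted to C6H5NH3+; total volume = 0.02219 L, so [C6H5NH3+] = 0.001049/0.02219 = 0.04727 M.
Ka(C6H5NH3+) = Kw/Kb = 1.0e-14 / 4.3 x 10^-10 = 2.33e-5.
[H^+] = sqrt(Ka x [C6H5NH3+]) = sqrt(2.33e-5 x 0.04727) = 0.00105 M.
pH = -log(0.00105) = 2.98.

2.98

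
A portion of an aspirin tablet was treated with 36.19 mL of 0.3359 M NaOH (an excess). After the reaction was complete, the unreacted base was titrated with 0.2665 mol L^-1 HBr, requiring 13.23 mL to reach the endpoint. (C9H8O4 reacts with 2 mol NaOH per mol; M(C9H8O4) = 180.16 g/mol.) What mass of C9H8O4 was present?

Total n(NaOH) added = 0.3359 x 0.03619 = 0.01216 mol.
n(HBr) used = 0.2665 x 0.01323 = 0.003526 mol, which equals the excess n(NaOH).
So n(NaOH) consumed by the sample = 0.01216 - 0.003526 = 0.008630 mol.
n(C9H8O4) = 0.008630 / 2 = 0.004315 mol.
mass = 0.004315 mol x 180.16 g/mol = 0.777 g.

0.777 g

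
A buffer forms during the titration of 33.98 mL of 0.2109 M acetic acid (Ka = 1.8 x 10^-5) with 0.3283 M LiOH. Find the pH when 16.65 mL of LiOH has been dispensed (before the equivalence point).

Initial n(CH3COOH) = 0.2109 x 0.03398 = 0.007166 mol.
n(LiOH) added = 0.3283 x 0.01665 = 0.005466 mol, converting that many moles of CH3COOH to CH3COO-.
Remaining n(CH3COOH) = 0.001700 mol; n(CH3COO-) = 0.005466 mol.
By Henderson-Hasselbalch, pH = pKa + log([A^-]/[HA]) = 4.74 + log(0.005466/0.001700) = 4.74 + (+0.51) = 5.25.

5.25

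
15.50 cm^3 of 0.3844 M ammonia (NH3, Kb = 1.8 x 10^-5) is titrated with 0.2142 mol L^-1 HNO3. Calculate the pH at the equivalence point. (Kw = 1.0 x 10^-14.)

5.06

n(NH3) = 0.3844 x 0.01550 = 0.005958 mol; V(HNO3) at equivalence = 0.005958/0.2142 = 0.02782 L.
At equivalence the base is fully converted to NH4+; total volume = 0.04332 L, so [NH4+] = 0.005958/0.04332 = 0.1376 M.
Ka(NH4+) = Kw/Kb = 1.0e-14 / 1.8 x 10^-5 = 5.56e-10.
[H^+] = sqrt(Ka x [NH4+]) = sqrt(5.56e-10 x 0.1376) = 8.74e-6 M.
pH = -log(8.74e-6) = 5.06.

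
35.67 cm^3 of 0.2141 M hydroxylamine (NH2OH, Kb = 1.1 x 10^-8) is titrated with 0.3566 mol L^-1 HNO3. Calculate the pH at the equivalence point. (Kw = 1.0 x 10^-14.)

3.46

n(NH2OH) = 0.2141 x 0.03567 = 0.007637 mol; V(HNO3) at equivalence = 0.007637/0.3566 = 0.02142 L.
At equivalence the base is fully converted to NH3OH+; total volume = 0.05709 L, so [NH3OH+] = 0.007637/0.05709 = 0.1338 M.
Ka(NH3OH+) = Kw/Kb = 1.0e-14 / 1.1 x 10^-8 = 9.09e-7.
[H^+] = sqrt(Ka x [NH3OH+]) = sqrt(9.09e-7 x 0.1338) = 0.000349 M.
pH = -log(0.000349) = 3.46.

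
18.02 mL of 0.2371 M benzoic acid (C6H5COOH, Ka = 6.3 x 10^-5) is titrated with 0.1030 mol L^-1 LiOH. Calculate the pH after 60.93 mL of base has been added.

n(acid) = 0.2371 x 0.01802 = 0.004273 mol; n(LiOH) added = 0.1030 x 0.06093 = 0.006276 mol.
Base is in excess by 0.006276 - 0.004273 = 0.002003 mol in a total volume of 0.07895 L.
[OH^-] = 0.002003/0.07895 = 0.02537 M, so pOH = 1.60 and pH = 14.00 - 1.60 = 12.40.

12.40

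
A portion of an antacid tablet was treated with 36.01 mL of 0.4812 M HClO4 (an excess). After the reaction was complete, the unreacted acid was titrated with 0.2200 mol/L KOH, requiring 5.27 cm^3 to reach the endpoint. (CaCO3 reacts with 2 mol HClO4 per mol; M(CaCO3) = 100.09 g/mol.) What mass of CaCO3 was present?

0.809 g

Total n(HClO4) added = 0.4812 x 0.03601 = 0.01733 mol.
n(KOH) used = 0.2200 x 0.005270 = 0.001159 mol, which equals the excess n(HClO4).
So n(HClO4) consumed by the sample = 0.01733 - 0.001159 = 0.01617 mol.
n(CaCO3) = 0.01617 / 2 = 0.008084 mol.
mass = 0.008084 mol x 100.09 g/mol = 0.809 g.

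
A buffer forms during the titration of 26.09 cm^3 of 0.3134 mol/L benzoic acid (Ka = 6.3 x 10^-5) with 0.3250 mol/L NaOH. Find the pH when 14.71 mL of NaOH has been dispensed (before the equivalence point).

Initial n(C6H5COOH) = 0.3134 x 0.02609 = 0.008177 mol.
n(NaOH) added = 0.3250 x 0.01471 = 0.004781 mol, converting that many moles of C6H5COOH to C6H5COO-.
Remaining n(C6H5COOH) = 0.003396 mol; n(C6H5COO-) = 0.004781 mol.
By Henderson-Hasselbalch, pH = pKa + log([A^-]/[HA]) = 4.20 + log(0.004781/0.003396) = 4.20 + (+0.15) = 4.35.

4.35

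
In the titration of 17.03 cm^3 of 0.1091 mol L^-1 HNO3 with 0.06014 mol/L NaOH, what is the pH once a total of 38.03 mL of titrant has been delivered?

11.89

n(acid) = 0.1091 x 0.01703 = 0.001858 mol; n(NaOH) added = 0.06014 x 0.03803 = 0.002287 mol.
Base is in excess by 0.002287 - 0.001858 = 0.0004292 mol in a total volume of 0.05506 L.
[OH^-] = 0.0004292/0.05506 = 0.007794 M, so pOH = 2.11 and pH = 14.00 - 2.11 = 11.89.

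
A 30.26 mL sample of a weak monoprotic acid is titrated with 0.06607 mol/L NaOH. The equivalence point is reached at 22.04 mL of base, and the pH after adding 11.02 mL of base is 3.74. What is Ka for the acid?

11.02 mL is half of the equivalence volume, so this is the half-equivalence point where [HA] = [A^-].
At half-equivalence pH = pKa, so pKa = 3.74.
Ka = 10^(-3.74) = 1.8 x 10^-4.

1.8 x 10^-4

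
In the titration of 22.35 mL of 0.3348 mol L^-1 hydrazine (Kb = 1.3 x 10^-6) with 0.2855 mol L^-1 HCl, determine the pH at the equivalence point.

n(N2H4) = 0.3348 x 0.02235 = 0.007483 mol; V(HCl) at equivalence = 0.007483/0.2855 = 0.02621 L.
At equivalence the base is fully converted to N2H5+; total volume = 0.04856 L, so [N2H5+] = 0.007483/0.04856 = 0.1541 M.
Ka(N2H5+) = Kw/Kb = 1.0e-14 / 1.3 x 10^-6 = 7.69e-9.
[H^+] = sqrt(Ka x [N2H5+]) = sqrt(7.69e-9 x 0.1541) = 3.44e-5 M.
pH = -log(3.44e-5) = 4.46.

4.46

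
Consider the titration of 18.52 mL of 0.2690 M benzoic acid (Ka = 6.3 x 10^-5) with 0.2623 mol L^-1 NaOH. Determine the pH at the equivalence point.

n(C6H5COOH) = 0.2690 x 0.01852 = 0.004982 mol; V(NaOH) at equivalence = 0.004982/0.2623 = 0.01899 L.
At equivalence all the acid is converted to C6H5COO-; total volume = 0.01852 + 0.01899 = 0.03751 L, so [C6H5COO-] = 0.004982/0.03751 = 0.1328 M.
Kb = Kw/Ka = 1.0e-14 / 6.3 x 10^-5 = 1.59e-10.
[OH^-] = sqrt(Kb x [C6H5COO-]) = sqrt(1.59e-10 x 0.1328) = 4.59e-6 M.
pOH = 5.34, so pH = 14.00 - 5.34 = 8.66.

8.66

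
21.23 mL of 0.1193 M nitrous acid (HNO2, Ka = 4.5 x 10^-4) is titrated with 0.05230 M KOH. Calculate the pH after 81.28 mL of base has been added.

12.22

n(acid) = 0.1193 x 0.02123 = 0.002533 mol; n(KOH) added = 0.05230 x 0.08128 = 0.004251 mol.
Base is in excess by 0.004251 - 0.002533 = 0.001718 mol in a total volume of 0.1025 L.
[OH^-] = 0.001718/0.1025 = 0.01676 M, so pOH = 1.78 and pH = 14.00 - 1.78 = 12.22.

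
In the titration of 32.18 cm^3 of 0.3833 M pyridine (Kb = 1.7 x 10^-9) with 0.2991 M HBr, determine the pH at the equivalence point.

3.00

n(C5H5N) = 0.3833 x 0.03218 = 0.01233 mol; V(HBr) at equivalence = 0.01233/0.2991 = 0.04124 L.
At equivalence the base is fully converted to C5H5NH+; total volume = 0.07342 L, so [C5H5NH+] = 0.01233/0.07342 = 0.1680 M.
Ka(C5H5NH+) = Kw/Kb = 1.0e-14 / 1.7 x 10^-9 = 5.88e-6.
[H^+] = sqrt(Ka x [C5H5NH+]) = sqrt(5.88e-6 x 0.1680) = 0.000994 M.
pH = -log(0.000994) = 3.00.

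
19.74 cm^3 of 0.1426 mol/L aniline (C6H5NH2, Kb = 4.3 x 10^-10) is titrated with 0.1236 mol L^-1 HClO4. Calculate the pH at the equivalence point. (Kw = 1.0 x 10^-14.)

n(C6H5NH2) = 0.1426 x 0.01974 = 0.002815 mol; V(HClO4) at equivalence = 0.002815/0.1236 = 0.02277 L.
At equivalence the base is fully converted to C6H5NH3+; total volume = 0.04251 L, so [C6H5NH3+] = 0.002815/0.04251 = 0.06621 M.
Ka(C6H5NH3+) = Kw/Kb = 1.0e-14 / 4.3 x 10^-10 = 2.33e-5.
[H^+] = sqrt(Ka x [C6H5NH3+]) = sqrt(2.33e-5 x 0.06621) = 0.00124 M.
pH = -log(0.00124) = 2.91.

2.91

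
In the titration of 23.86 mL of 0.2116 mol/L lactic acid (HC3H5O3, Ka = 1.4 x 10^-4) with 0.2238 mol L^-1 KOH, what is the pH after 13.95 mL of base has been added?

4.06

Initial n(HC3H5O3) = 0.2116 x 0.02386 = 0.005049 mol.
n(KOH) added = 0.2238 x 0.01395 = 0.003122 mol, converting that many moles of HC3H5O3 to C3H5O3-.
Remaining n(HC3H5O3) = 0.001927 mol; n(C3H5O3-) = 0.003122 mol.
By Henderson-Hasselbalch, pH = pKa + log([A^-]/[HA]) = 3.85 + log(0.003122/0.001927) = 3.85 + (+0.21) = 4.06.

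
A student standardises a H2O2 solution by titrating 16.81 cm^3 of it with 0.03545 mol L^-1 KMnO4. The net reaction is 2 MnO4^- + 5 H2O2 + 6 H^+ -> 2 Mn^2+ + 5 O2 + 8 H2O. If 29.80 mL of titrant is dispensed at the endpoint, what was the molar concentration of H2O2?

0.157 M

n(KMnO4) = 0.03545 x 0.02980 = 0.001056 mol.
From the balanced equation, 2 mol KMnO4 reacts with 5 mol H2O2, so n(H2O2) = 0.001056 x 5/2 = 0.002641 mol.
[H2O2] = 0.002641 / 0.01681 L = 0.157 M.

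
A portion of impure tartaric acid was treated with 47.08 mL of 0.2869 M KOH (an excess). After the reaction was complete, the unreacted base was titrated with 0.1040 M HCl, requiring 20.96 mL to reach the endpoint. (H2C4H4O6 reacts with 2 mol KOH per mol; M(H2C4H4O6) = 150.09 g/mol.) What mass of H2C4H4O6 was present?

Total n(KOH) added = 0.2869 x 0.04708 = 0.01351 mol.
n(HCl) used = 0.1040 x 0.02096 = 0.002180 mol, which equals the excess n(KOH).
So n(KOH) consumed by the sample = 0.01351 - 0.002180 = 0.01133 mol.
n(H2C4H4O6) = 0.01133 / 2 = 0.005664 mol.
mass = 0.005664 mol x 150.09 g/mol = 0.850 g.

0.850 g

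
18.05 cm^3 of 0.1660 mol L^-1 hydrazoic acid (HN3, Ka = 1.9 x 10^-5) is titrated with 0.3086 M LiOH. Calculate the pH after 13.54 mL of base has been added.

n(acid) = 0.1660 x 0.01805 = 0.002996 mol; n(LiOH) added = 0.3086 x 0.01354 = 0.004178 mol.
Base is in excess by 0.004178 - 0.002996 = 0.001182 mol in a total volume of 0.03159 L.
[OH^-] = 0.001182/0.03159 = 0.03742 M, so pOH = 1.43 and pH = 14.00 - 1.43 = 12.57.

12.57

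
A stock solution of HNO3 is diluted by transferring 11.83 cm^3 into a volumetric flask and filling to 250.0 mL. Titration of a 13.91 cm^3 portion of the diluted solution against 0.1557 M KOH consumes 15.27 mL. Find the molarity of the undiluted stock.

3.61 M

n(KOH) = 0.1557 x 0.01527 = 0.002378 mol.
n(HNO3) in the aliquot = 0.002378 mol.
[diluted HNO3] = 0.002378 / 0.01391 = 0.1709 M.
Dilution factor = 250.0/11.83 = 21.13, so [stock] = 0.1709 x 21.13 = 3.61 M.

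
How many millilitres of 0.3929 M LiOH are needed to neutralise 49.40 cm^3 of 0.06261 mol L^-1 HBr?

n(HBr) = 0.06261 mol/L x 0.04940 L = 0.003093 mol.
At equivalence n(LiOH) = n(HBr) = 0.003093 mol.
V(LiOH) = 0.003093 / 0.3929 = 0.007872 L = 7.87 mL.

7.87 mL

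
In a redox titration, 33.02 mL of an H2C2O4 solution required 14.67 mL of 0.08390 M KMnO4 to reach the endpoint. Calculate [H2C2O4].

0.0932 M

n(KMnO4) = 0.08390 x 0.01467 = 0.001231 mol.
From the balanced equation, 2 mol KMnO4 reacts with 5 mol H2C2O4, so n(H2C2O4) = 0.001231 x 5/2 = 0.003077 mol.
[H2C2O4] = 0.003077 / 0.03302 L = 0.0932 M.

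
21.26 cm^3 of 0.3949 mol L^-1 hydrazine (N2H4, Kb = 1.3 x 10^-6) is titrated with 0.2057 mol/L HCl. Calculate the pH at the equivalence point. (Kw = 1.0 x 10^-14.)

4.49

n(N2H4) = 0.3949 x 0.02126 = 0.008396 mol; V(HCl) at equivalence = 0.008396/0.2057 = 0.04081 L.
At equivalence the base is fully converted to N2H5+; total volume = 0.06207 L, so [N2H5+] = 0.008396/0.06207 = 0.1352 M.
Ka(N2H5+) = Kw/Kb = 1.0e-14 / 1.3 x 10^-6 = 7.69e-9.
[H^+] = sqrt(Ka x [N2H5+]) = sqrt(7.69e-9 x 0.1352) = 3.23e-5 M.
pH = -log(3.23e-5) = 4.49.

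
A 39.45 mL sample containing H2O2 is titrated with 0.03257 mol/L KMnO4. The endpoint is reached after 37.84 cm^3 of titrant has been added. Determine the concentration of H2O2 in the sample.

0.0781 M

n(KMnO4) = 0.03257 x 0.03784 = 0.001232 mol.
From the balanced equation, 2 mol KMnO4 reacts with 5 mol H2O2, so n(H2O2) = 0.001232 x 5/2 = 0.003081 mol.
[H2O2] = 0.003081 / 0.03945 L = 0.0781 M.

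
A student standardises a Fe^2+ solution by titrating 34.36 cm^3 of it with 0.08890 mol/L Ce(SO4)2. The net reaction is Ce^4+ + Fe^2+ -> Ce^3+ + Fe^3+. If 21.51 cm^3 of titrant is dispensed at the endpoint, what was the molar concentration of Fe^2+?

n(Ce(SO4)2) = 0.08890 x 0.02151 = 0.001912 mol.
From the balanced equation, 1 mol Ce(SO4)2 reacts with 1 mol Fe^2+, so n(Fe^2+) = 0.001912 x 1/1 = 0.001912 mol.
[Fe^2+] = 0.001912 / 0.03436 L = 0.0557 M.

0.0557 M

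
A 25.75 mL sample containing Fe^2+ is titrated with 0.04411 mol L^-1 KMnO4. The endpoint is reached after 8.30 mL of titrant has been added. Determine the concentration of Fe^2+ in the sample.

0.0711 M

n(KMnO4) = 0.04411 x 0.008300 = 0.0003661 mol.
From the balanced equation, 1 mol KMnO4 reacts with 5 mol Fe^2+, so n(Fe^2+) = 0.0003661 x 5/1 = 0.001831 mol.
[Fe^2+] = 0.001831 / 0.02575 L = 0.0711 M.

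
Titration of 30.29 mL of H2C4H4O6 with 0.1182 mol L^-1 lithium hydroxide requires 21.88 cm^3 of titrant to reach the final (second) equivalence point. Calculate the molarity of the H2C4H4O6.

0.0427 M

n(LiOH) = 0.1182 x 0.02188 = 0.002586 mol.
At the final (second) equivalence point, 2 mol OH^- react per mol H2C4H4O6, so n(H2C4H4O6) = 0.002586 / 2 = 0.001293 mol.
[H2C4H4O6] = 0.001293 / 0.03029 L = 0.0427 M.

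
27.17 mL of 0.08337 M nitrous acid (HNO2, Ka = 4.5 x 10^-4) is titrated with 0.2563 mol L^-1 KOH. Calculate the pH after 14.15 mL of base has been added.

12.52

n(acid) = 0.08337 x 0.02717 = 0.002265 mol; n(KOH) added = 0.2563 x 0.01415 = 0.003627 mol.
Base is in excess by 0.003627 - 0.002265 = 0.001361 mol in a total volume of 0.04132 L.
[OH^-] = 0.001361/0.04132 = 0.03295 M, so pOH = 1.48 and pH = 14.00 - 1.48 = 12.52.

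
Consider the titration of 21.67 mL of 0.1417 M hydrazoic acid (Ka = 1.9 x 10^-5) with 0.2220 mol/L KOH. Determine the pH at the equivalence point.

n(HN3) = 0.1417 x 0.02167 = 0.003071 mol; V(KOH) at equivalence = 0.003071/0.2220 = 0.01383 L.
At equivalence all the acid is converted to N3-; total volume = 0.02167 + 0.01383 = 0.03550 L, so [N3-] = 0.003071/0.03550 = 0.08649 M.
Kb = Kw/Ka = 1.0e-14 / 1.9 x 10^-5 = 5.26e-10.
[OH^-] = sqrt(Kb x [N3-]) = sqrt(5.26e-10 x 0.08649) = 6.75e-6 M.
pOH = 5.17, so pH = 14.00 - 5.17 = 8.83.

8.83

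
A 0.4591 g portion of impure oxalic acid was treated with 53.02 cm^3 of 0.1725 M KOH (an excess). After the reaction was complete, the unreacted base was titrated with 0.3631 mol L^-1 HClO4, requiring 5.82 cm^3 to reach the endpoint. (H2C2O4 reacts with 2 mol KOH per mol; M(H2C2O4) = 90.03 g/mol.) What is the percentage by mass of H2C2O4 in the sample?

Total n(KOH) added = 0.1725 x 0.05302 = 0.009146 mol.
n(HClO4) used = 0.3631 x 0.005820 = 0.002113 mol, which equals the excess n(KOH).
So n(KOH) consumed by the sample = 0.009146 - 0.002113 = 0.007033 mol.
n(H2C2O4) = 0.007033 / 2 = 0.003516 mol.
mass H2C2O4 = 0.003516 x 90.03 = 0.3166 g, so %H2C2O4 = 0.3166/0.4591 x 100 = 69.0%.

69.0%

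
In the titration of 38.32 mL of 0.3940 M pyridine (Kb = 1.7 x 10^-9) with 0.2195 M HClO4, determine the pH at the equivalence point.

n(C5H5N) = 0.3940 x 0.03832 = 0.01510 mol; V(HClO4) at equivalence = 0.01510/0.2195 = 0.06878 L.
At equivalence the base is fully converted to C5H5NH+; total volume = 0.1071 L, so [C5H5NH+] = 0.01510/0.1071 = 0.1410 M.
Ka(C5H5NH+) = Kw/Kb = 1.0e-14 / 1.7 x 10^-9 = 5.88e-6.
[H^+] = sqrt(Ka x [C5H5NH+]) = sqrt(5.88e-6 x 0.1410) = 0.000911 M.
pH = -log(0.000911) = 3.04.

3.04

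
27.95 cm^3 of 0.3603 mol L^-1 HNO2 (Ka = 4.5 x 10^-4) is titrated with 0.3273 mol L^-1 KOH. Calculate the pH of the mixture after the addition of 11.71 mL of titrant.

3.14

Initial n(HNO2) = 0.3603 x 0.02795 = 0.01007 mol.
n(KOH) added = 0.3273 x 0.01171 = 0.003833 mol, converting that many moles of HNO2 to NO2-.
Remaining n(HNO2) = 0.006238 mol; n(NO2-) = 0.003833 mol.
By Henderson-Hasselbalch, pH = pKa + log([A^-]/[HA]) = 3.35 + log(0.003833/0.006238) = 3.35 + (-0.21) = 3.14.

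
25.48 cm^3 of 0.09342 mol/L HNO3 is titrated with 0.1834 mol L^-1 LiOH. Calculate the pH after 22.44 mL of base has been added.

n(acid) = 0.09342 x 0.02548 = 0.002380 mol; n(LiOH) added = 0.1834 x 0.02244 = 0.004115 mol.
Base is in excess by 0.004115 - 0.002380 = 0.001735 mol in a total volume of 0.04792 L.
[OH^-] = 0.001735/0.04792 = 0.03621 M, so pOH = 1.44 and pH = 14.00 - 1.44 = 12.56.

12.56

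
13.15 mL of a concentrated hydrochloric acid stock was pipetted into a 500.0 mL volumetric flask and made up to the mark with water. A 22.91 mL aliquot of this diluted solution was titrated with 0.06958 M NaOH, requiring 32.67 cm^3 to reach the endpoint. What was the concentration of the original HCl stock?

3.77 M

n(NaOH) = 0.06958 x 0.03267 = 0.002273 mol.
n(HCl) in the aliquot = 0.002273 mol.
[diluted HCl] = 0.002273 / 0.02291 = 0.09922 M.
Dilution factor = 500.0/13.15 = 38.02, so [stock] = 0.09922 x 38.02 = 3.77 M.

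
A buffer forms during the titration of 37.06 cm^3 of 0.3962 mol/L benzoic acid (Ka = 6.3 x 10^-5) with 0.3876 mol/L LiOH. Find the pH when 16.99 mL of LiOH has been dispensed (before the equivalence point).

4.11

Initial n(C6H5COOH) = 0.3962 x 0.03706 = 0.01468 mol.
n(LiOH) added = 0.3876 x 0.01699 = 0.006585 mol, converting that many moles of C6H5COOH to C6H5COO-.
Remaining n(C6H5COOH) = 0.008098 mol; n(C6H5COO-) = 0.006585 mol.
By Henderson-Hasselbalch, pH = pKa + log([A^-]/[HA]) = 4.20 + log(0.006585/0.008098) = 4.20 + (-0.09) = 4.11.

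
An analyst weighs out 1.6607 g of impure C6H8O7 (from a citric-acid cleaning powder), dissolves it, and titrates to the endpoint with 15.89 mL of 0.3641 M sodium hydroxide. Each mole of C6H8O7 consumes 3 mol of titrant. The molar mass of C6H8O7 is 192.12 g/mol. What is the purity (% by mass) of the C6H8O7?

22.3%

n(NaOH) = 0.3641 x 0.01589 = 0.005786 mol.
n(C6H8O7) = 0.005786 / 3 = 0.001929 mol.
mass of C6H8O7 = 0.001929 x 192.12 = 0.3705 g.
% purity = 0.3705 / 1.6607 x 100 = 22.3%.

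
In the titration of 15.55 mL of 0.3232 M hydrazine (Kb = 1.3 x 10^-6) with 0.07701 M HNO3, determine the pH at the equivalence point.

n(N2H4) = 0.3232 x 0.01555 = 0.005026 mol; V(HNO3) at equivalence = 0.005026/0.07701 = 0.06526 L.
At equivalence the base is fully converted to N2H5+; total volume = 0.08081 L, so [N2H5+] = 0.005026/0.08081 = 0.06219 M.
Ka(N2H5+) = Kw/Kb = 1.0e-14 / 1.3 x 10^-6 = 7.69e-9.
[H^+] = sqrt(Ka x [N2H5+]) = sqrt(7.69e-9 x 0.06219) = 2.19e-5 M.
pH = -log(2.19e-5) = 4.66.

4.66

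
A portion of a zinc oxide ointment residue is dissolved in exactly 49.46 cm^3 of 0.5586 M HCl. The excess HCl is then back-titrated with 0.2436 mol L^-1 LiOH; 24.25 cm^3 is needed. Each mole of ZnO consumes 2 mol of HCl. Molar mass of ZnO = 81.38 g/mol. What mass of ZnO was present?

0.884 g

Total n(HCl) added = 0.5586 x 0.04946 = 0.02763 mol.
n(LiOH) used = 0.2436 x 0.02425 = 0.005907 mol, which equals the excess n(HCl).
So n(HCl) consumed by the sample = 0.02763 - 0.005907 = 0.02172 mol.
n(ZnO) = 0.02172 / 2 = 0.01086 mol.
mass = 0.01086 mol x 81.38 g/mol = 0.884 g.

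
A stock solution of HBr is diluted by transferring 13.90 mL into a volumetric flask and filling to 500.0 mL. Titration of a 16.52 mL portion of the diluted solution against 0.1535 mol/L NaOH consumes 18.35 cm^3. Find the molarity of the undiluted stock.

6.13 M

n(NaOH) = 0.1535 x 0.01835 = 0.002817 mol.
n(HBr) in the aliquot = 0.002817 mol.
[diluted HBr] = 0.002817 / 0.01652 = 0.1705 M.
Dilution factor = 500.0/13.90 = 35.97, so [stock] = 0.1705 x 35.97 = 6.13 M.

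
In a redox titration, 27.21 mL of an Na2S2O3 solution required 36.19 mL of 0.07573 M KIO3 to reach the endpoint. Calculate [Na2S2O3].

0.604 M

n(KIO3) = 0.07573 x 0.03619 = 0.002741 mol.
From the balanced equation, 1 mol KIO3 reacts with 6 mol Na2S2O3, so n(Na2S2O3) = 0.002741 x 6/1 = 0.01644 mol.
[Na2S2O3] = 0.01644 / 0.02721 L = 0.604 M.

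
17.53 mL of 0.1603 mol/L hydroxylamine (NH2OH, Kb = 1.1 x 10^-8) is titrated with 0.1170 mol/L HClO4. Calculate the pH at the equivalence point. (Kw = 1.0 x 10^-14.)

3.61

n(NH2OH) = 0.1603 x 0.01753 = 0.002810 mol; V(HClO4) at equivalence = 0.002810/0.1170 = 0.02402 L.
At equivalence the base is fully converted to NH3OH+; total volume = 0.04155 L, so [NH3OH+] = 0.002810/0.04155 = 0.06763 M.
Ka(NH3OH+) = Kw/Kb = 1.0e-14 / 1.1 x 10^-8 = 9.09e-7.
[H^+] = sqrt(Ka x [NH3OH+]) = sqrt(9.09e-7 x 0.06763) = 0.000248 M.
pH = -log(0.000248) = 3.61.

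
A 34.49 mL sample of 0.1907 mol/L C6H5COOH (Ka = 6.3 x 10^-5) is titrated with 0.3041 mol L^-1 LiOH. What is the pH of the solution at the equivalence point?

8.63

n(C6H5COOH) = 0.1907 x 0.03449 = 0.006577 mol; V(LiOH) at equivalence = 0.006577/0.3041 = 0.02163 L.
At equivalence all the acid is converted to C6H5COO-; total volume = 0.03449 + 0.02163 = 0.05612 L, so [C6H5COO-] = 0.006577/0.05612 = 0.1172 M.
Kb = Kw/Ka = 1.0e-14 / 6.3 x 10^-5 = 1.59e-10.
[OH^-] = sqrt(Kb x [C6H5COO-]) = sqrt(1.59e-10 x 0.1172) = 4.31e-6 M.
pOH = 5.37, so pH = 14.00 - 5.37 = 8.63.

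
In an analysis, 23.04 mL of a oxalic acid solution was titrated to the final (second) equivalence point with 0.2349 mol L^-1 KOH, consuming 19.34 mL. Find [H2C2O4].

n(KOH) = 0.2349 x 0.01934 = 0.004543 mol.
At the final (second) equivalence point, 2 mol OH^- react per mol H2C2O4, so n(H2C2O4) = 0.004543 / 2 = 0.002271 mol.
[H2C2O4] = 0.002271 / 0.02304 L = 0.0986 M.

0.0986 M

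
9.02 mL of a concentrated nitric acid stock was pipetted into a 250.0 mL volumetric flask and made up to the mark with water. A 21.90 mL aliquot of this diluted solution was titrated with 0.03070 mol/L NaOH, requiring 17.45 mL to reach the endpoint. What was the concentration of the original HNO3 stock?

0.678 M

n(NaOH) = 0.03070 x 0.01745 = 0.0005357 mol.
n(HNO3) in the aliquot = 0.0005357 mol.
[diluted HNO3] = 0.0005357 / 0.02190 = 0.02446 M.
Dilution factor = 250.0/9.020 = 27.72, so [stock] = 0.02446 x 27.72 = 0.678 M.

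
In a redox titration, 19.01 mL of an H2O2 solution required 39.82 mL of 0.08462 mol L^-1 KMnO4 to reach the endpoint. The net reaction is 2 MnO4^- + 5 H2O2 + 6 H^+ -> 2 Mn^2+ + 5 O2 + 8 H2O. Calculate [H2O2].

n(KMnO4) = 0.08462 x 0.03982 = 0.003370 mol.
From the balanced equation, 2 mol KMnO4 reacts with 5 mol H2O2, so n(H2O2) = 0.003370 x 5/2 = 0.008424 mol.
[H2O2] = 0.008424 / 0.01901 L = 0.443 M.

0.443 M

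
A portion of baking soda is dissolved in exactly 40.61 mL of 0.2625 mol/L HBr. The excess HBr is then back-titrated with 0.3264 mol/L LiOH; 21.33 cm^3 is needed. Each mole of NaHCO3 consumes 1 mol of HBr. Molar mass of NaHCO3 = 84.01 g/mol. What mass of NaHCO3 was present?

0.311 g

Total n(HBr) added = 0.2625 x 0.04061 = 0.01066 mol.
n(LiOH) used = 0.3264 x 0.02133 = 0.006962 mol, which equals the excess n(HBr).
So n(HBr) consumed by the sample = 0.01066 - 0.006962 = 0.003698 mol.
n(NaHCO3) = 0.003698 / 1 = 0.003698 mol.
mass = 0.003698 mol x 84.01 g/mol = 0.311 g.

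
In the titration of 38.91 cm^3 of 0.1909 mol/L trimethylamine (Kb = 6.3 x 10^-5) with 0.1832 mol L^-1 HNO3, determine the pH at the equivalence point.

5.41

n((CH3)3N) = 0.1909 x 0.03891 = 0.007428 mol; V(HNO3) at equivalence = 0.007428/0.1832 = 0.04055 L.
At equivalence the base is fully converted to (CH3)3NH+; total volume = 0.07946 L, so [(CH3)3NH+] = 0.007428/0.07946 = 0.09349 M.
Ka((CH3)3NH+) = Kw/Kb = 1.0e-14 / 6.3 x 10^-5 = 1.59e-10.
[H^+] = sqrt(Ka x [(CH3)3NH+]) = sqrt(1.59e-10 x 0.09349) = 3.85e-6 M.
pH = -log(3.85e-6) = 5.41.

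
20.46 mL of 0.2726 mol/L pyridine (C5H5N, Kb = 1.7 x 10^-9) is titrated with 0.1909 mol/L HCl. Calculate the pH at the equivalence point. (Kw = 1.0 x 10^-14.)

n(C5H5N) = 0.2726 x 0.02046 = 0.005577 mol; V(HCl) at equivalence = 0.005577/0.1909 = 0.02922 L.
At equivalence the base is fully converted to C5H5NH+; total volume = 0.04968 L, so [C5H5NH+] = 0.005577/0.04968 = 0.1123 M.
Ka(C5H5NH+) = Kw/Kb = 1.0e-14 / 1.7 x 10^-9 = 5.88e-6.
[H^+] = sqrt(Ka x [C5H5NH+]) = sqrt(5.88e-6 x 0.1123) = 0.000813 M.
pH = -log(0.000813) = 3.09.

3.09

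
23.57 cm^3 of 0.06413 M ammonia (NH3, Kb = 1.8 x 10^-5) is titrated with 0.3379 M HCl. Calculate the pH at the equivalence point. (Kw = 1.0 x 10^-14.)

n(NH3) = 0.06413 x 0.02357 = 0.001512 mol; V(HCl) at equivalence = 0.001512/0.3379 = 0.004473 L.
At equivalence the base is fully converted to NH4+; total volume = 0.02804 L, so [NH4+] = 0.001512/0.02804 = 0.05390 M.
Ka(NH4+) = Kw/Kb = 1.0e-14 / 1.8 x 10^-5 = 5.56e-10.
[H^+] = sqrt(Ka x [NH4+]) = sqrt(5.56e-10 x 0.05390) = 5.47e-6 M.
pH = -log(5.47e-6) = 5.26.

5.26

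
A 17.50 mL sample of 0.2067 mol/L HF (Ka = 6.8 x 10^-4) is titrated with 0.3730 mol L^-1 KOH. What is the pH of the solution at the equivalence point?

8.15

n(HF) = 0.2067 x 0.01750 = 0.003617 mol; V(KOH) at equivalence = 0.003617/0.3730 = 0.009698 L.
At equivalence all the acid is converted to F-; total volume = 0.01750 + 0.009698 = 0.02720 L, so [F-] = 0.003617/0.02720 = 0.1330 M.
Kb = Kw/Ka = 1.0e-14 / 6.8 x 10^-4 = 1.47e-11.
[OH^-] = sqrt(Kb x [F-]) = sqrt(1.47e-11 x 0.1330) = 1.40e-6 M.
pOH = 5.85, so pH = 14.00 - 5.85 = 8.15.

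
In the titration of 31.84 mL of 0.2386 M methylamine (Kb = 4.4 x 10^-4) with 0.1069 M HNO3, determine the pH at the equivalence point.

5.89

n(CH3NH2) = 0.2386 x 0.03184 = 0.007597 mol; V(HNO3) at equivalence = 0.007597/0.1069 = 0.07107 L.
At equivalence the base is fully converted to CH3NH3+; total volume = 0.1029 L, so [CH3NH3+] = 0.007597/0.1029 = 0.07382 M.
Ka(CH3NH3+) = Kw/Kb = 1.0e-14 / 4.4 x 10^-4 = 2.27e-11.
[H^+] = sqrt(Ka x [CH3NH3+]) = sqrt(2.27e-11 x 0.07382) = 1.30e-6 M.
pH = -log(1.30e-6) = 5.89.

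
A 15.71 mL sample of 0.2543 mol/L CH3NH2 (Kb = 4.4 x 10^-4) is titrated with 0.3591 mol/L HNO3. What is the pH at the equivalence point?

n(CH3NH2) = 0.2543 x 0.01571 = 0.003995 mol; V(HNO3) at equivalence = 0.003995/0.3591 = 0.01113 L.
At equivalence the base is fully converted to CH3NH3+; total volume = 0.02684 L, so [CH3NH3+] = 0.003995/0.02684 = 0.1489 M.
Ka(CH3NH3+) = Kw/Kb = 1.0e-14 / 4.4 x 10^-4 = 2.27e-11.
[H^+] = sqrt(Ka x [CH3NH3+]) = sqrt(2.27e-11 x 0.1489) = 1.84e-6 M.
pH = -log(1.84e-6) = 5.74.

5.74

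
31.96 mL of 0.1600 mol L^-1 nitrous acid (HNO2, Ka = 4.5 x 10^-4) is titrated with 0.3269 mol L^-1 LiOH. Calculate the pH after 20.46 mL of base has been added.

12.48

n(acid) = 0.1600 x 0.03196 = 0.005114 mol; n(LiOH) added = 0.3269 x 0.02046 = 0.006688 mol.
Base is in excess by 0.006688 - 0.005114 = 0.001575 mol in a total volume of 0.05242 L.
[OH^-] = 0.001575/0.05242 = 0.03004 M, so pOH = 1.52 and pH = 14.00 - 1.52 = 12.48.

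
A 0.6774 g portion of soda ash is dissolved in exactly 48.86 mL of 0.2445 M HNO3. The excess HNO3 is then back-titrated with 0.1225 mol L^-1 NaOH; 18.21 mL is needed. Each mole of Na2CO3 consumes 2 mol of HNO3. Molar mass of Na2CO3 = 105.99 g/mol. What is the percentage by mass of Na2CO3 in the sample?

Total n(HNO3) added = 0.2445 x 0.04886 = 0.01195 mol.
n(NaOH) used = 0.1225 x 0.01821 = 0.002231 mol, which equals the excess n(HNO3).
So n(HNO3) consumed by the sample = 0.01195 - 0.002231 = 0.009716 mol.
n(Na2CO3) = 0.009716 / 2 = 0.004858 mol.
mass Na2CO3 = 0.004858 x 105.99 = 0.5149 g, so %Na2CO3 = 0.5149/0.6774 x 100 = 76.0%.

76.0%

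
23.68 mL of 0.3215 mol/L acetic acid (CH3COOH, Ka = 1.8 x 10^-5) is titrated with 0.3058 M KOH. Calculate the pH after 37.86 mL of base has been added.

n(acid) = 0.3215 x 0.02368 = 0.007613 mol; n(KOH) added = 0.3058 x 0.03786 = 0.01158 mol.
Base is in excess by 0.01158 - 0.007613 = 0.003964 mol in a total volume of 0.06154 L.
[OH^-] = 0.003964/0.06154 = 0.06442 M, so pOH = 1.19 and pH = 14.00 - 1.19 = 12.81.

12.81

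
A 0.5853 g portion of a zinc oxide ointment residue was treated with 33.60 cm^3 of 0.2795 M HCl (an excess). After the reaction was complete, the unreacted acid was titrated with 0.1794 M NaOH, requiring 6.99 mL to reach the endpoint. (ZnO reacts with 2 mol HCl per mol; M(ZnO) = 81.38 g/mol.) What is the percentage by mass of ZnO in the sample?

56.6%

Total n(HCl) added = 0.2795 x 0.03360 = 0.009391 mol.
n(NaOH) used = 0.1794 x 0.006990 = 0.001254 mol, which equals the excess n(HCl).
So n(HCl) consumed by the sample = 0.009391 - 0.001254 = 0.008137 mol.
n(ZnO) = 0.008137 / 2 = 0.004069 mol.
mass ZnO = 0.004069 x 81.38 = 0.3311 g, so %ZnO = 0.3311/0.5853 x 100 = 56.6%.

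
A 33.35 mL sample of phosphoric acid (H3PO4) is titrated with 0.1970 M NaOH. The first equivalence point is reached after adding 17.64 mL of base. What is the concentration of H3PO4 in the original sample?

n(NaOH) = 0.1970 x 0.01764 = 0.003475 mol.
At the first equivalence point, 1 mol OH^- react per mol H3PO4, so n(H3PO4) = 0.003475 / 1 = 0.003475 mol.
[H3PO4] = 0.003475 / 0.03335 L = 0.104 M.

0.104 M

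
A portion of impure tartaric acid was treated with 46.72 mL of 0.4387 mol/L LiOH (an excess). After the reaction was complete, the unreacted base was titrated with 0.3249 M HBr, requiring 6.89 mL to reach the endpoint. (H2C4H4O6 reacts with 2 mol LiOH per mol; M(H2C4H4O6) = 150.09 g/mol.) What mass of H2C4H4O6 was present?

Total n(LiOH) added = 0.4387 x 0.04672 = 0.02050 mol.
n(HBr) used = 0.3249 x 0.006890 = 0.002239 mol, which equals the excess n(LiOH).
So n(LiOH) consumed by the sample = 0.02050 - 0.002239 = 0.01826 mol.
n(H2C4H4O6) = 0.01826 / 2 = 0.009129 mol.
mass = 0.009129 mol x 150.09 g/mol = 1.37 g.

1.37 g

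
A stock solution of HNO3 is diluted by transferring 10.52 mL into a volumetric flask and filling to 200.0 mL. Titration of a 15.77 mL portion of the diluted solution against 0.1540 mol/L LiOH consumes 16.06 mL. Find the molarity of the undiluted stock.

2.98 M

n(LiOH) = 0.1540 x 0.01606 = 0.002473 mol.
n(HNO3) in the aliquot = 0.002473 mol.
[diluted HNO3] = 0.002473 / 0.01577 = 0.1568 M.
Dilution factor = 200.0/10.52 = 19.01, so [stock] = 0.1568 x 19.01 = 2.98 M.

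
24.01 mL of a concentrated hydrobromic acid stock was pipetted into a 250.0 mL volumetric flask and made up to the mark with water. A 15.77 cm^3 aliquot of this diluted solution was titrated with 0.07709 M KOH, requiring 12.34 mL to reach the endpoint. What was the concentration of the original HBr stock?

0.628 M

n(KOH) = 0.07709 x 0.01234 = 0.0009513 mol.
n(HBr) in the aliquot = 0.0009513 mol.
[diluted HBr] = 0.0009513 / 0.01577 = 0.06032 M.
Dilution factor = 250.0/24.01 = 10.41, so [stock] = 0.06032 x 10.41 = 0.628 M.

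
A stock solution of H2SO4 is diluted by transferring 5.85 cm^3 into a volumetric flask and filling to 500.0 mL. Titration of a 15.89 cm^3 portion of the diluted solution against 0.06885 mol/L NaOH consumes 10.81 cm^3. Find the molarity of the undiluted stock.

n(NaOH) = 0.06885 x 0.01081 = 0.0007443 mol.
n(H2SO4) in the aliquot = 0.0007443 x 1/2 = 0.0003721 mol.
[diluted H2SO4] = 0.0003721 / 0.01589 = 0.02342 M.
Dilution factor = 500.0/5.850 = 85.47, so [stock] = 0.02342 x 85.47 = 2.00 M.

2.00 M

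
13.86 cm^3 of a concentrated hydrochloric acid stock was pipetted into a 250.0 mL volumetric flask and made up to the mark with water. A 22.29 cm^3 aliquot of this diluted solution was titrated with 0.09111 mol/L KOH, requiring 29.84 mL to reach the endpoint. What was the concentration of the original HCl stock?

2.20 M

n(KOH) = 0.09111 x 0.02984 = 0.002719 mol.
n(HCl) in the aliquot = 0.002719 mol.
[diluted HCl] = 0.002719 / 0.02229 = 0.1220 M.
Dilution factor = 250.0/13.86 = 18.04, so [stock] = 0.1220 x 18.04 = 2.20 M.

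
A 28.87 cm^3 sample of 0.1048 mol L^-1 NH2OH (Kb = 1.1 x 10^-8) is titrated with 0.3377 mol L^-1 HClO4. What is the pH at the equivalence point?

n(NH2OH) = 0.1048 x 0.02887 = 0.003026 mol; V(HClO4) at equivalence = 0.003026/0.3377 = 0.008959 L.
At equivalence the base is fully converted to NH3OH+; total volume = 0.03783 L, so [NH3OH+] = 0.003026/0.03783 = 0.07998 M.
Ka(NH3OH+) = Kw/Kb = 1.0e-14 / 1.1 x 10^-8 = 9.09e-7.
[H^+] = sqrt(Ka x [NH3OH+]) = sqrt(9.09e-7 x 0.07998) = 0.000270 M.
pH = -log(0.000270) = 3.57.

3.57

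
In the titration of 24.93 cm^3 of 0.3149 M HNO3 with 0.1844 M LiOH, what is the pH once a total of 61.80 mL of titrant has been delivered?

n(acid) = 0.3149 x 0.02493 = 0.007850 mol; n(LiOH) added = 0.1844 x 0.06180 = 0.01140 mol.
Base is in excess by 0.01140 - 0.007850 = 0.003545 mol in a total volume of 0.08673 L.
[OH^-] = 0.003545/0.08673 = 0.04088 M, so pOH = 1.39 and pH = 14.00 - 1.39 = 12.61.

12.61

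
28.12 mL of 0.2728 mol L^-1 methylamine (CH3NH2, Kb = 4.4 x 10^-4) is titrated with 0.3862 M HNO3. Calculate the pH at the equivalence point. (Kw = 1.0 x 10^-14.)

n(CH3NH2) = 0.2728 x 0.02812 = 0.007671 mol; V(HNO3) at equivalence = 0.007671/0.3862 = 0.01986 L.
At equivalence the base is fully converted to CH3NH3+; total volume = 0.04798 L, so [CH3NH3+] = 0.007671/0.04798 = 0.1599 M.
Ka(CH3NH3+) = Kw/Kb = 1.0e-14 / 4.4 x 10^-4 = 2.27e-11.
[H^+] = sqrt(Ka x [CH3NH3+]) = sqrt(2.27e-11 x 0.1599) = 1.91e-6 M.
pH = -log(1.91e-6) = 5.72.

5.72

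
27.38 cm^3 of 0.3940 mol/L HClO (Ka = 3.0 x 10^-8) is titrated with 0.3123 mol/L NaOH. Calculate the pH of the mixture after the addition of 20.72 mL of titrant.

7.70

Initial n(HClO) = 0.3940 x 0.02738 = 0.01079 mol.
n(NaOH) added = 0.3123 x 0.02072 = 0.006471 mol, converting that many moles of HClO to ClO-.
Remaining n(HClO) = 0.004317 mol; n(ClO-) = 0.006471 mol.
By Henderson-Hasselbalch, pH = pKa + log([A^-]/[HA]) = 7.52 + log(0.006471/0.004317) = 7.52 + (+0.18) = 7.70.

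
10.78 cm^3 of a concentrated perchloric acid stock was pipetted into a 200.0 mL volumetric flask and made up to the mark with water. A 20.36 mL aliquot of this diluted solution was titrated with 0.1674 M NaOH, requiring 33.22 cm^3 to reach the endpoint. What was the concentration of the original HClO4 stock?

n(NaOH) = 0.1674 x 0.03322 = 0.005561 mol.
n(HClO4) in the aliquot = 0.005561 mol.
[diluted HClO4] = 0.005561 / 0.02036 = 0.2731 M.
Dilution factor = 200.0/10.78 = 18.55, so [stock] = 0.2731 x 18.55 = 5.07 M.

5.07 M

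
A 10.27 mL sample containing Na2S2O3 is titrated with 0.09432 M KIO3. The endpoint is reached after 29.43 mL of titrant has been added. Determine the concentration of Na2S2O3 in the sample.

n(KIO3) = 0.09432 x 0.02943 = 0.002776 mol.
From the balanced equation, 1 mol KIO3 reacts with 6 mol Na2S2O3, so n(Na2S2O3) = 0.002776 x 6/1 = 0.01666 mol.
[Na2S2O3] = 0.01666 / 0.01027 L = 1.62 M.

1.62 M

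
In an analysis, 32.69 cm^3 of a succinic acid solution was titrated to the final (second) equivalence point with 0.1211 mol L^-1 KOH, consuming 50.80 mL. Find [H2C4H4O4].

0.0941 M

n(KOH) = 0.1211 x 0.05080 = 0.006152 mol.
At the final (second) equivalence point, 2 mol OH^- react per mol H2C4H4O4, so n(H2C4H4O4) = 0.006152 / 2 = 0.003076 mol.
[H2C4H4O4] = 0.003076 / 0.03269 L = 0.0941 M.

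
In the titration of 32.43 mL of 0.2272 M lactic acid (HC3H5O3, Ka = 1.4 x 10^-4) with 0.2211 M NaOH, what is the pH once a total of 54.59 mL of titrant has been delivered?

n(acid) = 0.2272 x 0.03243 = 0.007368 mol; n(NaOH) added = 0.2211 x 0.05459 = 0.01207 mol.
Base is in excess by 0.01207 - 0.007368 = 0.004702 mol in a total volume of 0.08702 L.
[OH^-] = 0.004702/0.08702 = 0.05403 M, so pOH = 1.27 and pH = 14.00 - 1.27 = 12.73.

12.73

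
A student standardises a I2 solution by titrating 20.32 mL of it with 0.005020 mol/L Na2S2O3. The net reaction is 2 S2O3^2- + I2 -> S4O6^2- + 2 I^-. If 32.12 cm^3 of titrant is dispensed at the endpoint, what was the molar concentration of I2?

n(Na2S2O3) = 0.005020 x 0.03212 = 0.0001612 mol.
From the balanced equation, 2 mol Na2S2O3 reacts with 1 mol I2, so n(I2) = 0.0001612 x 1/2 = 8.062e-5 mol.
[I2] = 8.062e-5 / 0.02032 L = 0.00397 M.

0.00397 M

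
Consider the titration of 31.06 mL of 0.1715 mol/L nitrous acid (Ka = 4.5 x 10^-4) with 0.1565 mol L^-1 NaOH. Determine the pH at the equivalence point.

8.13

n(HNO2) = 0.1715 x 0.03106 = 0.005327 mol; V(NaOH) at equivalence = 0.005327/0.1565 = 0.03404 L.
At equivalence all the acid is converted to NO2-; total volume = 0.03106 + 0.03404 = 0.06510 L, so [NO2-] = 0.005327/0.06510 = 0.08183 M.
Kb = Kw/Ka = 1.0e-14 / 4.5 x 10^-4 = 2.22e-11.
[OH^-] = sqrt(Kb x [NO2-]) = sqrt(2.22e-11 x 0.08183) = 1.35e-6 M.
pOH = 5.87, so pH = 14.00 - 5.87 = 8.13.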